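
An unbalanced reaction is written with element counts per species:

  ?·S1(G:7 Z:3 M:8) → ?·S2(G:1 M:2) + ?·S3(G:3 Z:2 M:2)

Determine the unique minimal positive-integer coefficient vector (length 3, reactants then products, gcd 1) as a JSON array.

Coefficients: [2, 5, 3]

G: 2·7 = 14 | 5·1+3·3 = 14
Z: 2·3 = 6 | 5·0+3·2 = 6
M: 2·8 = 16 | 5·2+3·2 = 16
gcd(2,5,3) = 1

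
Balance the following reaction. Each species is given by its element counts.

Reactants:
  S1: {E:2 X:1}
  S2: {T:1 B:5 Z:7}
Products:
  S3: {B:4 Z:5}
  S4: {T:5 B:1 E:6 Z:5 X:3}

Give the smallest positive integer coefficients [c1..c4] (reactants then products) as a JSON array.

T: 3·0+5·1 = 5 | 6·0+1·5 = 5
B: 3·0+5·5 = 25 | 6·4+1·1 = 25
E: 3·2+5·0 = 6 | 6·0+1·6 = 6
Z: 3·0+5·7 = 35 | 6·5+1·5 = 35
X: 3·1+5·0 = 3 | 6·0+1·3 = 3
gcd(3,5,6,1) = 1

Coefficients: [3, 5, 6, 1]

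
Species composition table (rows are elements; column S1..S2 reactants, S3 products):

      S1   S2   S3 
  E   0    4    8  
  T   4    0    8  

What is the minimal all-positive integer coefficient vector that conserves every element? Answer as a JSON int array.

E: 2·0+2·4 = 8 | 1·8 = 8
T: 2·4+2·0 = 8 | 1·8 = 8
gcd(2,2,1) = 1

Coefficients: [2, 2, 1]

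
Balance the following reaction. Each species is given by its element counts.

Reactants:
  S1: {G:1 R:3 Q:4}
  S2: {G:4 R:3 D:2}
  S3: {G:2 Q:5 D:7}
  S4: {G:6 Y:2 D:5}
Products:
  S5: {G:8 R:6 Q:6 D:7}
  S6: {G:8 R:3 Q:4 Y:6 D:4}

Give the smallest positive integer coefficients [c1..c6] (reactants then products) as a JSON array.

Coefficients: [6, 5, 2, 3, 5, 1]

G: 6·1+5·4+2·2+3·6 = 48 | 5·8+1·8 = 48
R: 6·3+5·3+2·0+3·0 = 33 | 5·6+1·3 = 33
Q: 6·4+5·0+2·5+3·0 = 34 | 5·6+1·4 = 34
Y: 6·0+5·0+2·0+3·2 = 6 | 5·0+1·6 = 6
D: 6·0+5·2+2·7+3·5 = 39 | 5·7+1·4 = 39
gcd(6,5,2,3,5,1) = 1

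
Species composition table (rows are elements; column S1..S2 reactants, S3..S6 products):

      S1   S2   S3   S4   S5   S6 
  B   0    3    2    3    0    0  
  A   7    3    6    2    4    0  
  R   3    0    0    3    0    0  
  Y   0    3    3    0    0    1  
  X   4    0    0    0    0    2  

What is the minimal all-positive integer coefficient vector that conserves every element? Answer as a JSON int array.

Coefficients: [3, 5, 3, 3, 3, 6]

B: 3·0+5·3 = 15 | 3·2+3·3+3·0+6·0 = 15
A: 3·7+5·3 = 36 | 3·6+3·2+3·4+6·0 = 36
R: 3·3+5·0 = 9 | 3·0+3·3+3·0+6·0 = 9
Y: 3·0+5·3 = 15 | 3·3+3·0+3·0+6·1 = 15
X: 3·4+5·0 = 12 | 3·0+3·0+3·0+6·2 = 12
gcd(3,5,3,3,3,6) = 1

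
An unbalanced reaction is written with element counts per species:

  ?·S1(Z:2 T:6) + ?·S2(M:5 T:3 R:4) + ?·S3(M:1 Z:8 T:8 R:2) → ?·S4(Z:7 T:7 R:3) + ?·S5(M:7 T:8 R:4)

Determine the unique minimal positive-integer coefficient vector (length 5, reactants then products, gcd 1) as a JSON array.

Coefficients: [3, 4, 1, 2, 3]

M: 3·0+4·5+1·1 = 21 | 2·0+3·7 = 21
Z: 3·2+4·0+1·8 = 14 | 2·7+3·0 = 14
T: 3·6+4·3+1·8 = 38 | 2·7+3·8 = 38
R: 3·0+4·4+1·2 = 18 | 2·3+3·4 = 18
gcd(3,4,1,2,3) = 1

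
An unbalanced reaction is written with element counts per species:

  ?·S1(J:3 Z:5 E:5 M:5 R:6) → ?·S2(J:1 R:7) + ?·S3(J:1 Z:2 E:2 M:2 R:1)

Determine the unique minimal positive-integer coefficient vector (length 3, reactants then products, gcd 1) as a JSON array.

Coefficients: [2, 1, 5]

J: 2·3 = 6 | 1·1+5·1 = 6
Z: 2·5 = 10 | 1·0+5·2 = 10
E: 2·5 = 10 | 1·0+5·2 = 10
M: 2·5 = 10 | 1·0+5·2 = 10
R: 2·6 = 12 | 1·7+5·1 = 12
gcd(2,1,5) = 1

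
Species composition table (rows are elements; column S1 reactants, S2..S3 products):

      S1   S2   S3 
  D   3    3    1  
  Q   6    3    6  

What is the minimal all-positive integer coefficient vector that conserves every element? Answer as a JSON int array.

D: 5·3 = 15 | 4·3+3·1 = 15
Q: 5·6 = 30 | 4·3+3·6 = 30
gcd(5,4,3) = 1

Coefficients: [5, 4, 3]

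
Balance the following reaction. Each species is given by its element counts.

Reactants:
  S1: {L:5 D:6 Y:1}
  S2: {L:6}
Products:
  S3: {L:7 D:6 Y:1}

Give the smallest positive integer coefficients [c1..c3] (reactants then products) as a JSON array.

L: 3·5+1·6 = 21 | 3·7 = 21
D: 3·6+1·0 = 18 | 3·6 = 18
Y: 3·1+1·0 = 3 | 3·1 = 3
gcd(3,1,3) = 1

Coefficients: [3, 1, 3]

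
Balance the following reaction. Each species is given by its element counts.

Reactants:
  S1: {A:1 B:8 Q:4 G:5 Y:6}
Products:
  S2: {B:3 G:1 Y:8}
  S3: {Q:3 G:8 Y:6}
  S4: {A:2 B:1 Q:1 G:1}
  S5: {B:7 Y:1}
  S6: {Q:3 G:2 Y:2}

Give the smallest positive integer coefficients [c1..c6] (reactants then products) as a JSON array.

A: 6·1 = 6 | 1·0+2·0+3·2+6·0+5·0 = 6
B: 6·8 = 48 | 1·3+2·0+3·1+6·7+5·0 = 48
Q: 6·4 = 24 | 1·0+2·3+3·1+6·0+5·3 = 24
G: 6·5 = 30 | 1·1+2·8+3·1+6·0+5·2 = 30
Y: 6·6 = 36 | 1·8+2·6+3·0+6·1+5·2 = 36
gcd(6,1,2,3,6,5) = 1

Coefficients: [6, 1, 2, 3, 6, 5]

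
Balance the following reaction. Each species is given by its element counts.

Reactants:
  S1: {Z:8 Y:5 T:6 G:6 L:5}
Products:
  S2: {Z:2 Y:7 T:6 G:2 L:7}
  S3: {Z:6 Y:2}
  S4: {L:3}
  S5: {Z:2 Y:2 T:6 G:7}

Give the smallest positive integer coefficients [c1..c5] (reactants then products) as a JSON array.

Z: 5·8 = 40 | 1·2+5·6+6·0+4·2 = 40
Y: 5·5 = 25 | 1·7+5·2+6·0+4·2 = 25
T: 5·6 = 30 | 1·6+5·0+6·0+4·6 = 30
G: 5·6 = 30 | 1·2+5·0+6·0+4·7 = 30
L: 5·5 = 25 | 1·7+5·0+6·3+4·0 = 25
gcd(5,1,5,6,4) = 1

Coefficients: [5, 1, 5, 6, 4]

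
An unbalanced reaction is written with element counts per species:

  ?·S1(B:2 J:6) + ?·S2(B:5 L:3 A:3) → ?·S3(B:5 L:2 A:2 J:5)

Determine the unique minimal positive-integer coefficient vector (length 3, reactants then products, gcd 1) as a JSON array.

Coefficients: [5, 4, 6]

B: 5·2+4·5 = 30 | 6·5 = 30
L: 5·0+4·3 = 12 | 6·2 = 12
A: 5·0+4·3 = 12 | 6·2 = 12
J: 5·6+4·0 = 30 | 6·5 = 30
gcd(5,4,6) = 1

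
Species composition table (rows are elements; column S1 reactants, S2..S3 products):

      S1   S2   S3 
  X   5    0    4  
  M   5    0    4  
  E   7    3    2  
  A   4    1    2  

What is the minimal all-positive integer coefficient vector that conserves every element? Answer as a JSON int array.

X: 4·5 = 20 | 6·0+5·4 = 20
M: 4·5 = 20 | 6·0+5·4 = 20
E: 4·7 = 28 | 6·3+5·2 = 28
A: 4·4 = 16 | 6·1+5·2 = 16
gcd(4,6,5) = 1

Coefficients: [4, 6, 5]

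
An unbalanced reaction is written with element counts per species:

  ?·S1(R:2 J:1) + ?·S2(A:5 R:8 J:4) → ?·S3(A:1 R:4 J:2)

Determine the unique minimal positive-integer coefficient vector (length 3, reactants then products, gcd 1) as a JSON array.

Coefficients: [6, 1, 5]

A: 6·0+1·5 = 5 | 5·1 = 5
R: 6·2+1·8 = 20 | 5·4 = 20
J: 6·1+1·4 = 10 | 5·2 = 10
gcd(6,1,5) = 1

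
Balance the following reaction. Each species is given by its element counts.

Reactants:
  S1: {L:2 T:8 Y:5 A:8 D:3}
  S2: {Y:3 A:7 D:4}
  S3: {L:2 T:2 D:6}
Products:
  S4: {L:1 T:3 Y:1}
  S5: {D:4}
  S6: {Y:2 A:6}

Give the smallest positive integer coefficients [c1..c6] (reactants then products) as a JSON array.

L: 2·2+2·0+1·2 = 6 | 6·1+5·0+5·0 = 6
T: 2·8+2·0+1·2 = 18 | 6·3+5·0+5·0 = 18
Y: 2·5+2·3+1·0 = 16 | 6·1+5·0+5·2 = 16
A: 2·8+2·7+1·0 = 30 | 6·0+5·0+5·6 = 30
D: 2·3+2·4+1·6 = 20 | 6·0+5·4+5·0 = 20
gcd(2,2,1,6,5,5) = 1

Coefficients: [2, 2, 1, 6, 5, 5]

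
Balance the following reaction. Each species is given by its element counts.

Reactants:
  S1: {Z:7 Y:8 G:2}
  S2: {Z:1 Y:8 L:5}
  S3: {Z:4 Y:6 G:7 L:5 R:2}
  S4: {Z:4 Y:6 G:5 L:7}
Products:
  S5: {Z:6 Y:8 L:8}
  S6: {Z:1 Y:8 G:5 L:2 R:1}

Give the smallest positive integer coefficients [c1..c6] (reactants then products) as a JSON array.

Coefficients: [2, 6, 3, 1, 5, 6]

Z: 2·7+6·1+3·4+1·4 = 36 | 5·6+6·1 = 36
Y: 2·8+6·8+3·6+1·6 = 88 | 5·8+6·8 = 88
G: 2·2+6·0+3·7+1·5 = 30 | 5·0+6·5 = 30
L: 2·0+6·5+3·5+1·7 = 52 | 5·8+6·2 = 52
R: 2·0+6·0+3·2+1·0 = 6 | 5·0+6·1 = 6
gcd(2,6,3,1,5,6) = 1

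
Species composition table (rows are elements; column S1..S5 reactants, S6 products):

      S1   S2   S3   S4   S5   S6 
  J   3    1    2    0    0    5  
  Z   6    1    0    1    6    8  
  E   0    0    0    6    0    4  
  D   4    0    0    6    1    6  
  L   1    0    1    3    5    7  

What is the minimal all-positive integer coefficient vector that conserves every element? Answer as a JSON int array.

Coefficients: [1, 4, 4, 2, 2, 3]

J: 1·3+4·1+4·2+2·0+2·0 = 15 | 3·5 = 15
Z: 1·6+4·1+4·0+2·1+2·6 = 24 | 3·8 = 24
E: 1·0+4·0+4·0+2·6+2·0 = 12 | 3·4 = 12
D: 1·4+4·0+4·0+2·6+2·1 = 18 | 3·6 = 18
L: 1·1+4·0+4·1+2·3+2·5 = 21 | 3·7 = 21
gcd(1,4,4,2,2,3) = 1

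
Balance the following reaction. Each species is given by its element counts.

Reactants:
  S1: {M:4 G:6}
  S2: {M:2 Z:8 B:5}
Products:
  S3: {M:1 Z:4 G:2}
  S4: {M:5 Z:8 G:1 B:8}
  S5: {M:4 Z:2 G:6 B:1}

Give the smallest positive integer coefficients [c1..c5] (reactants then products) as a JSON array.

Coefficients: [5, 4, 2, 2, 4]

M: 5·4+4·2 = 28 | 2·1+2·5+4·4 = 28
Z: 5·0+4·8 = 32 | 2·4+2·8+4·2 = 32
G: 5·6+4·0 = 30 | 2·2+2·1+4·6 = 30
B: 5·0+4·5 = 20 | 2·0+2·8+4·1 = 20
gcd(5,4,2,2,4) = 1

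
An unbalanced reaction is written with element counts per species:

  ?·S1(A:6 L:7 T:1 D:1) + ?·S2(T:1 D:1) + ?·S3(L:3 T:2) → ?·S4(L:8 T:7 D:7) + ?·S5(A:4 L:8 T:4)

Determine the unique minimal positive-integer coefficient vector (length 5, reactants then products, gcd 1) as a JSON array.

A: 2·6+5·0+6·0 = 12 | 1·0+3·4 = 12
L: 2·7+5·0+6·3 = 32 | 1·8+3·8 = 32
T: 2·1+5·1+6·2 = 19 | 1·7+3·4 = 19
D: 2·1+5·1+6·0 = 7 | 1·7+3·0 = 7
gcd(2,5,6,1,3) = 1

Coefficients: [2, 5, 6, 1, 3]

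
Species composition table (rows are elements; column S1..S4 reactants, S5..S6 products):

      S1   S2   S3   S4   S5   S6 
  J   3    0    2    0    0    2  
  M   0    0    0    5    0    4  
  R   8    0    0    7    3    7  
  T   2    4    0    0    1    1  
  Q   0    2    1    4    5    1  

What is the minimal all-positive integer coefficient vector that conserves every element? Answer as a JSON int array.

J: 2·3+1·0+2·2+4·0 = 10 | 3·0+5·2 = 10
M: 2·0+1·0+2·0+4·5 = 20 | 3·0+5·4 = 20
R: 2·8+1·0+2·0+4·7 = 44 | 3·3+5·7 = 44
T: 2·2+1·4+2·0+4·0 = 8 | 3·1+5·1 = 8
Q: 2·0+1·2+2·1+4·4 = 20 | 3·5+5·1 = 20
gcd(2,1,2,4,3,5) = 1

Coefficients: [2, 1, 2, 4, 3, 5]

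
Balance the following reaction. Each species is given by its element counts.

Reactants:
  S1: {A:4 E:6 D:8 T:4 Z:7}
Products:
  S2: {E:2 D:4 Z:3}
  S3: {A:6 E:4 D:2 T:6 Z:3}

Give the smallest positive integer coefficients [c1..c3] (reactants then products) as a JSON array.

Coefficients: [3, 5, 2]

A: 3·4 = 12 | 5·0+2·6 = 12
E: 3·6 = 18 | 5·2+2·4 = 18
D: 3·8 = 24 | 5·4+2·2 = 24
T: 3·4 = 12 | 5·0+2·6 = 12
Z: 3·7 = 21 | 5·3+2·3 = 21
gcd(3,5,2) = 1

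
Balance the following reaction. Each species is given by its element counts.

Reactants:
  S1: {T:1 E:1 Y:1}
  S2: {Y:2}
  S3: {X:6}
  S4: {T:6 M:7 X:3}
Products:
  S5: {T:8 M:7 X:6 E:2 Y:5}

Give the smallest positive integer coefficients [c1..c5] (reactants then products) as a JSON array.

Coefficients: [4, 3, 1, 2, 2]

T: 4·1+3·0+1·0+2·6 = 16 | 2·8 = 16
M: 4·0+3·0+1·0+2·7 = 14 | 2·7 = 14
X: 4·0+3·0+1·6+2·3 = 12 | 2·6 = 12
E: 4·1+3·0+1·0+2·0 = 4 | 2·2 = 4
Y: 4·1+3·2+1·0+2·0 = 10 | 2·5 = 10
gcd(4,3,1,2,2) = 1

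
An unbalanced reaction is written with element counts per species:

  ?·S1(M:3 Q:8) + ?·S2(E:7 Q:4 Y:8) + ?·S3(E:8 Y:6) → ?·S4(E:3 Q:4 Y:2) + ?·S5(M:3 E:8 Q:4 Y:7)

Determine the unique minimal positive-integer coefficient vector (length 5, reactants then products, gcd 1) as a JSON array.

M: 4·3+1·0+5·0 = 12 | 5·0+4·3 = 12
E: 4·0+1·7+5·8 = 47 | 5·3+4·8 = 47
Q: 4·8+1·4+5·0 = 36 | 5·4+4·4 = 36
Y: 4·0+1·8+5·6 = 38 | 5·2+4·7 = 38
gcd(4,1,5,5,4) = 1

Coefficients: [4, 1, 5, 5, 4]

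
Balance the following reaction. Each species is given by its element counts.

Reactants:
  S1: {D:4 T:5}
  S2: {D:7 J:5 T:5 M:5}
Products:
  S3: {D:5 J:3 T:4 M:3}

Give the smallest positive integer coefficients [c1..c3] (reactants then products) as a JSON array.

Coefficients: [1, 3, 5]

D: 1·4+3·7 = 25 | 5·5 = 25
J: 1·0+3·5 = 15 | 5·3 = 15
T: 1·5+3·5 = 20 | 5·4 = 20
M: 1·0+3·5 = 15 | 5·3 = 15
gcd(1,3,5) = 1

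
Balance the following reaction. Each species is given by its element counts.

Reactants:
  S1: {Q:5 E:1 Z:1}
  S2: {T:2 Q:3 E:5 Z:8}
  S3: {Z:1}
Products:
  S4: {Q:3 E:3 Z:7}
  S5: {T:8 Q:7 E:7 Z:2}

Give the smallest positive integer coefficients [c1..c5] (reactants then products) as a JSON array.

Coefficients: [2, 4, 3, 5, 1]

T: 2·0+4·2+3·0 = 8 | 5·0+1·8 = 8
Q: 2·5+4·3+3·0 = 22 | 5·3+1·7 = 22
E: 2·1+4·5+3·0 = 22 | 5·3+1·7 = 22
Z: 2·1+4·8+3·1 = 37 | 5·7+1·2 = 37
gcd(2,4,3,5,1) = 1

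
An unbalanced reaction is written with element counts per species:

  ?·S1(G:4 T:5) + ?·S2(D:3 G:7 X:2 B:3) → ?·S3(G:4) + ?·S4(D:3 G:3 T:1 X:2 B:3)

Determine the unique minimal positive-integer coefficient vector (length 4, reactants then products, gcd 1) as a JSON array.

D: 1·0+5·3 = 15 | 6·0+5·3 = 15
G: 1·4+5·7 = 39 | 6·4+5·3 = 39
T: 1·5+5·0 = 5 | 6·0+5·1 = 5
X: 1·0+5·2 = 10 | 6·0+5·2 = 10
B: 1·0+5·3 = 15 | 6·0+5·3 = 15
gcd(1,5,6,5) = 1

Coefficients: [1, 5, 6, 5]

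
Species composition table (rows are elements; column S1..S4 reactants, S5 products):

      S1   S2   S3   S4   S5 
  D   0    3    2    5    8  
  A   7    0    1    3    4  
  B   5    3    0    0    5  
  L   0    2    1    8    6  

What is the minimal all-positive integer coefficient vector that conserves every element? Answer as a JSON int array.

D: 1·0+5·3+6·2+1·5 = 32 | 4·8 = 32
A: 1·7+5·0+6·1+1·3 = 16 | 4·4 = 16
B: 1·5+5·3+6·0+1·0 = 20 | 4·5 = 20
L: 1·0+5·2+6·1+1·8 = 24 | 4·6 = 24
gcd(1,5,6,1,4) = 1

Coefficients: [1, 5, 6, 1, 4]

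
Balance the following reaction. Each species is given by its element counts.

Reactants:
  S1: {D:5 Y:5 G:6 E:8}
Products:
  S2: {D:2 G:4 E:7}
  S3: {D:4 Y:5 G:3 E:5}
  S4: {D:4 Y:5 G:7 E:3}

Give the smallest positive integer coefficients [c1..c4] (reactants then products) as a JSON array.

Coefficients: [4, 2, 3, 1]

D: 4·5 = 20 | 2·2+3·4+1·4 = 20
Y: 4·5 = 20 | 2·0+3·5+1·5 = 20
G: 4·6 = 24 | 2·4+3·3+1·7 = 24
E: 4·8 = 32 | 2·7+3·5+1·3 = 32
gcd(4,2,3,1) = 1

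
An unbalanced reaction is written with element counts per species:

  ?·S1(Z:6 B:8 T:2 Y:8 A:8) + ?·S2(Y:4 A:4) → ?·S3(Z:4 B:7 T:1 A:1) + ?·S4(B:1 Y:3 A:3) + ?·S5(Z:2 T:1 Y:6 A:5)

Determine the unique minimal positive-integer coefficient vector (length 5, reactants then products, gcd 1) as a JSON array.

Coefficients: [4, 1, 4, 4, 4]

Z: 4·6+1·0 = 24 | 4·4+4·0+4·2 = 24
B: 4·8+1·0 = 32 | 4·7+4·1+4·0 = 32
T: 4·2+1·0 = 8 | 4·1+4·0+4·1 = 8
Y: 4·8+1·4 = 36 | 4·0+4·3+4·6 = 36
A: 4·8+1·4 = 36 | 4·1+4·3+4·5 = 36
gcd(4,1,4,4,4) = 1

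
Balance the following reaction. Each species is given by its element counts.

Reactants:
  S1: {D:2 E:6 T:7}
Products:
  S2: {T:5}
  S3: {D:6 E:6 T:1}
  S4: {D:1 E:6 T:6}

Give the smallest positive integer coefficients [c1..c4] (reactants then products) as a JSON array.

D: 5·2 = 10 | 2·0+1·6+4·1 = 10
E: 5·6 = 30 | 2·0+1·6+4·6 = 30
T: 5·7 = 35 | 2·5+1·1+4·6 = 35
gcd(5,2,1,4) = 1

Coefficients: [5, 2, 1, 4]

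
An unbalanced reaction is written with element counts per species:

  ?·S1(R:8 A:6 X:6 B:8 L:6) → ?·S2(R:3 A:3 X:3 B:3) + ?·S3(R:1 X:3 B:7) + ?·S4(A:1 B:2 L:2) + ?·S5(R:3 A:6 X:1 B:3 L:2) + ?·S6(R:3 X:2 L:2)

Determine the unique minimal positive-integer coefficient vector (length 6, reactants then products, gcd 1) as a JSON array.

Coefficients: [4, 1, 2, 3, 3, 6]

R: 4·8 = 32 | 1·3+2·1+3·0+3·3+6·3 = 32
A: 4·6 = 24 | 1·3+2·0+3·1+3·6+6·0 = 24
X: 4·6 = 24 | 1·3+2·3+3·0+3·1+6·2 = 24
B: 4·8 = 32 | 1·3+2·7+3·2+3·3+6·0 = 32
L: 4·6 = 24 | 1·0+2·0+3·2+3·2+6·2 = 24
gcd(4,1,2,3,3,6) = 1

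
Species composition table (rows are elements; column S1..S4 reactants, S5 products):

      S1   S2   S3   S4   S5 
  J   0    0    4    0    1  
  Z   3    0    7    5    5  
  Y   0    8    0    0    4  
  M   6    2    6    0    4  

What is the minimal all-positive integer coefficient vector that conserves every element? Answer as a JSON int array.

J: 1·0+2·0+1·4+2·0 = 4 | 4·1 = 4
Z: 1·3+2·0+1·7+2·5 = 20 | 4·5 = 20
Y: 1·0+2·8+1·0+2·0 = 16 | 4·4 = 16
M: 1·6+2·2+1·6+2·0 = 16 | 4·4 = 16
gcd(1,2,1,2,4) = 1

Coefficients: [1, 2, 1, 2, 4]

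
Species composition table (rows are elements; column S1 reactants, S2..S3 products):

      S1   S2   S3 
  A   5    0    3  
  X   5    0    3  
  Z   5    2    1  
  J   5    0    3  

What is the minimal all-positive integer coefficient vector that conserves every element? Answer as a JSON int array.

A: 3·5 = 15 | 5·0+5·3 = 15
X: 3·5 = 15 | 5·0+5·3 = 15
Z: 3·5 = 15 | 5·2+5·1 = 15
J: 3·5 = 15 | 5·0+5·3 = 15
gcd(3,5,5) = 1

Coefficients: [3, 5, 5]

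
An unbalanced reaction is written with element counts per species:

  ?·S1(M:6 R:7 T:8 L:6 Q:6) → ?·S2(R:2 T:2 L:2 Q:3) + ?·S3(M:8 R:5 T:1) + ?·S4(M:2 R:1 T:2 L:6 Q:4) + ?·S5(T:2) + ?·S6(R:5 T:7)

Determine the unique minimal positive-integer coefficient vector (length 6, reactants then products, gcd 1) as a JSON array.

Coefficients: [5, 6, 3, 3, 6, 1]

M: 5·6 = 30 | 6·0+3·8+3·2+6·0+1·0 = 30
R: 5·7 = 35 | 6·2+3·5+3·1+6·0+1·5 = 35
T: 5·8 = 40 | 6·2+3·1+3·2+6·2+1·7 = 40
L: 5·6 = 30 | 6·2+3·0+3·6+6·0+1·0 = 30
Q: 5·6 = 30 | 6·3+3·0+3·4+6·0+1·0 = 30
gcd(5,6,3,3,6,1) = 1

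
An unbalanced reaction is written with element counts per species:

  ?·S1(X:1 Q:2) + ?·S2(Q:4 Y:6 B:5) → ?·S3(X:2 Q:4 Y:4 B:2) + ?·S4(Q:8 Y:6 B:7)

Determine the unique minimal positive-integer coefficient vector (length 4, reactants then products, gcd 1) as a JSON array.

X: 6·1+4·0 = 6 | 3·2+2·0 = 6
Q: 6·2+4·4 = 28 | 3·4+2·8 = 28
Y: 6·0+4·6 = 24 | 3·4+2·6 = 24
B: 6·0+4·5 = 20 | 3·2+2·7 = 20
gcd(6,4,3,2) = 1

Coefficients: [6, 4, 3, 2]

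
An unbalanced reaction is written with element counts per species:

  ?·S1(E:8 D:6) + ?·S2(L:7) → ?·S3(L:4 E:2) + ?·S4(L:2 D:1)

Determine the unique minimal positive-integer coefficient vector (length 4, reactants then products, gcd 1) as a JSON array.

L: 1·0+4·7 = 28 | 4·4+6·2 = 28
E: 1·8+4·0 = 8 | 4·2+6·0 = 8
D: 1·6+4·0 = 6 | 4·0+6·1 = 6
gcd(1,4,4,6) = 1

Coefficients: [1, 4, 4, 6]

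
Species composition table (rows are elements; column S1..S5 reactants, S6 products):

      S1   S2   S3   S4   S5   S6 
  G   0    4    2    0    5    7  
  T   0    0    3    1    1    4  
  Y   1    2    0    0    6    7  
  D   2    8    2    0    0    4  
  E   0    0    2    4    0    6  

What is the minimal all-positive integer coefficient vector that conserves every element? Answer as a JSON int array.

G: 3·0+1·4+3·2+6·0+5·5 = 35 | 5·7 = 35
T: 3·0+1·0+3·3+6·1+5·1 = 20 | 5·4 = 20
Y: 3·1+1·2+3·0+6·0+5·6 = 35 | 5·7 = 35
D: 3·2+1·8+3·2+6·0+5·0 = 20 | 5·4 = 20
E: 3·0+1·0+3·2+6·4+5·0 = 30 | 5·6 = 30
gcd(3,1,3,6,5,5) = 1

Coefficients: [3, 1, 3, 6, 5, 5]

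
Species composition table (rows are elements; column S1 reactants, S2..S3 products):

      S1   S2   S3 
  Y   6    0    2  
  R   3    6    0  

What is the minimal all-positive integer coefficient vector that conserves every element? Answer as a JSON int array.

Coefficients: [2, 1, 6]

Y: 2·6 = 12 | 1·0+6·2 = 12
R: 2·3 = 6 | 1·6+6·0 = 6
gcd(2,1,6) = 1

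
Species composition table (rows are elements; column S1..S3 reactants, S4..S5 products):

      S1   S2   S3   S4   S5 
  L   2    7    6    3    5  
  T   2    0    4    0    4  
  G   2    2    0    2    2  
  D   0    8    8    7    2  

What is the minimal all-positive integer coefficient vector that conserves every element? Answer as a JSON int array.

Coefficients: [6, 1, 2, 2, 5]

L: 6·2+1·7+2·6 = 31 | 2·3+5·5 = 31
T: 6·2+1·0+2·4 = 20 | 2·0+5·4 = 20
G: 6·2+1·2+2·0 = 14 | 2·2+5·2 = 14
D: 6·0+1·8+2·8 = 24 | 2·7+5·2 = 24
gcd(6,1,2,2,5) = 1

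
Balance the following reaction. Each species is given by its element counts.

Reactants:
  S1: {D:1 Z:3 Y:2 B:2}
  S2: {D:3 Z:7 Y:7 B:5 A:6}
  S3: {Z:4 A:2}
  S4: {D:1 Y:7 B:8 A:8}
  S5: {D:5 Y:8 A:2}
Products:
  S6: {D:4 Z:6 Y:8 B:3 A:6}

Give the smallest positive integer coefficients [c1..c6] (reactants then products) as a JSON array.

Coefficients: [1, 1, 5, 1, 3, 5]

D: 1·1+1·3+5·0+1·1+3·5 = 20 | 5·4 = 20
Z: 1·3+1·7+5·4+1·0+3·0 = 30 | 5·6 = 30
Y: 1·2+1·7+5·0+1·7+3·8 = 40 | 5·8 = 40
B: 1·2+1·5+5·0+1·8+3·0 = 15 | 5·3 = 15
A: 1·0+1·6+5·2+1·8+3·2 = 30 | 5·6 = 30
gcd(1,1,5,1,3,5) = 1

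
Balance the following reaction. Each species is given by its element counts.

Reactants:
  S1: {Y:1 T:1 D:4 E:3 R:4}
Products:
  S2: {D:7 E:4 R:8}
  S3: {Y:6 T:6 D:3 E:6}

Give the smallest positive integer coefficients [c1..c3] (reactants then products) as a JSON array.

Coefficients: [6, 3, 1]

Y: 6·1 = 6 | 3·0+1·6 = 6
T: 6·1 = 6 | 3·0+1·6 = 6
D: 6·4 = 24 | 3·7+1·3 = 24
E: 6·3 = 18 | 3·4+1·6 = 18
R: 6·4 = 24 | 3·8+1·0 = 24
gcd(6,3,1) = 1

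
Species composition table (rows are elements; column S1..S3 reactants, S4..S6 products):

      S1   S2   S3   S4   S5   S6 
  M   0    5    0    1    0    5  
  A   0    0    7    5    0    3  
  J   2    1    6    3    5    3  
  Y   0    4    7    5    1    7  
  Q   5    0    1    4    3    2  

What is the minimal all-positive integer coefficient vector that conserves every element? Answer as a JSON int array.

Coefficients: [6, 2, 4, 5, 4, 1]

M: 6·0+2·5+4·0 = 10 | 5·1+4·0+1·5 = 10
A: 6·0+2·0+4·7 = 28 | 5·5+4·0+1·3 = 28
J: 6·2+2·1+4·6 = 38 | 5·3+4·5+1·3 = 38
Y: 6·0+2·4+4·7 = 36 | 5·5+4·1+1·7 = 36
Q: 6·5+2·0+4·1 = 34 | 5·4+4·3+1·2 = 34
gcd(6,2,4,5,4,1) = 1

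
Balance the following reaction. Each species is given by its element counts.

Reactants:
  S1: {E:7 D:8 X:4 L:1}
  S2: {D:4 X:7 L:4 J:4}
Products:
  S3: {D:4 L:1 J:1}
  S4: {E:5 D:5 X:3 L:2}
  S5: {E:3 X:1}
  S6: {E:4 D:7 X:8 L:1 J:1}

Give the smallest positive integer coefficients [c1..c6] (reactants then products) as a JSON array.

Coefficients: [6, 2, 5, 3, 5, 3]

E: 6·7+2·0 = 42 | 5·0+3·5+5·3+3·4 = 42
D: 6·8+2·4 = 56 | 5·4+3·5+5·0+3·7 = 56
X: 6·4+2·7 = 38 | 5·0+3·3+5·1+3·8 = 38
L: 6·1+2·4 = 14 | 5·1+3·2+5·0+3·1 = 14
J: 6·0+2·4 = 8 | 5·1+3·0+5·0+3·1 = 8
gcd(6,2,5,3,5,3) = 1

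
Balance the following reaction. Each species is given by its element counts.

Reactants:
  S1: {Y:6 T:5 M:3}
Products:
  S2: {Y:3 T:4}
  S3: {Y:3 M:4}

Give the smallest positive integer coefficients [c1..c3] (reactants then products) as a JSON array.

Coefficients: [4, 5, 3]

Y: 4·6 = 24 | 5·3+3·3 = 24
T: 4·5 = 20 | 5·4+3·0 = 20
M: 4·3 = 12 | 5·0+3·4 = 12
gcd(4,5,3) = 1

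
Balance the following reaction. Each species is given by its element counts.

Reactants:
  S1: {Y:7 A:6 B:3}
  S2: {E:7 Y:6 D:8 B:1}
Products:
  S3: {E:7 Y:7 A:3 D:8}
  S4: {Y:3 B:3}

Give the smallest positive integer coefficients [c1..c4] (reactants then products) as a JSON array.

E: 3·0+6·7 = 42 | 6·7+5·0 = 42
Y: 3·7+6·6 = 57 | 6·7+5·3 = 57
A: 3·6+6·0 = 18 | 6·3+5·0 = 18
D: 3·0+6·8 = 48 | 6·8+5·0 = 48
B: 3·3+6·1 = 15 | 6·0+5·3 = 15
gcd(3,6,6,5) = 1

Coefficients: [3, 6, 6, 5]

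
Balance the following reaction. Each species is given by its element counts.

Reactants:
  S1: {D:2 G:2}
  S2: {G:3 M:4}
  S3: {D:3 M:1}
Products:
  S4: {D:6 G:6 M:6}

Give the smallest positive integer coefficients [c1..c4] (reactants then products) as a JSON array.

D: 6·2+6·0+6·3 = 30 | 5·6 = 30
G: 6·2+6·3+6·0 = 30 | 5·6 = 30
M: 6·0+6·4+6·1 = 30 | 5·6 = 30
gcd(6,6,6,5) = 1

Coefficients: [6, 6, 6, 5]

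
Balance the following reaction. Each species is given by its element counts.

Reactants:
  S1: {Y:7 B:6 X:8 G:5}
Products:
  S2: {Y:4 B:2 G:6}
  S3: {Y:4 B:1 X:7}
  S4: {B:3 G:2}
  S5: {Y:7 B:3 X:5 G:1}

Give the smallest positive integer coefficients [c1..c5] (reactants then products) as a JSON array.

Coefficients: [5, 2, 5, 6, 1]

Y: 5·7 = 35 | 2·4+5·4+6·0+1·7 = 35
B: 5·6 = 30 | 2·2+5·1+6·3+1·3 = 30
X: 5·8 = 40 | 2·0+5·7+6·0+1·5 = 40
G: 5·5 = 25 | 2·6+5·0+6·2+1·1 = 25
gcd(5,2,5,6,1) = 1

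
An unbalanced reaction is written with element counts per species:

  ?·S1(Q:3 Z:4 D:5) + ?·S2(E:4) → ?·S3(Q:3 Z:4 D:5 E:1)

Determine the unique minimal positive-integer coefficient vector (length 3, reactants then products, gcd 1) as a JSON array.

Q: 4·3+1·0 = 12 | 4·3 = 12
Z: 4·4+1·0 = 16 | 4·4 = 16
D: 4·5+1·0 = 20 | 4·5 = 20
E: 4·0+1·4 = 4 | 4·1 = 4
gcd(4,1,4) = 1

Coefficients: [4, 1, 4]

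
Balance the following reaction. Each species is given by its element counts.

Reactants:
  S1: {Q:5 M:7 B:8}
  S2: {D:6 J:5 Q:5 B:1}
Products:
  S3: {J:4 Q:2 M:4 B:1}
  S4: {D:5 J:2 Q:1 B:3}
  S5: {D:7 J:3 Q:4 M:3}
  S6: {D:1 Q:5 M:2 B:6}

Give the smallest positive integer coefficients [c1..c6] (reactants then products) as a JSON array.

Coefficients: [4, 4, 3, 1, 2, 5]

D: 4·0+4·6 = 24 | 3·0+1·5+2·7+5·1 = 24
J: 4·0+4·5 = 20 | 3·4+1·2+2·3+5·0 = 20
Q: 4·5+4·5 = 40 | 3·2+1·1+2·4+5·5 = 40
M: 4·7+4·0 = 28 | 3·4+1·0+2·3+5·2 = 28
B: 4·8+4·1 = 36 | 3·1+1·3+2·0+5·6 = 36
gcd(4,4,3,1,2,5) = 1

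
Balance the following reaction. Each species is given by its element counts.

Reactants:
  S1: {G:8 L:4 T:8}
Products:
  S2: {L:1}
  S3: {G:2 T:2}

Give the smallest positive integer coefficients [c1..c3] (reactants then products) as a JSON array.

Coefficients: [1, 4, 4]

G: 1·8 = 8 | 4·0+4·2 = 8
L: 1·4 = 4 | 4·1+4·0 = 4
T: 1·8 = 8 | 4·0+4·2 = 8
gcd(1,4,4) = 1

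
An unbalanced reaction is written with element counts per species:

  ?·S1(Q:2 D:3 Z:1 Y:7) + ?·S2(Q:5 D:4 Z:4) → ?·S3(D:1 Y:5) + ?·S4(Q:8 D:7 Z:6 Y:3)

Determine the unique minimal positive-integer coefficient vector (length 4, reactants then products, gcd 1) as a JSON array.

Coefficients: [2, 4, 1, 3]

Q: 2·2+4·5 = 24 | 1·0+3·8 = 24
D: 2·3+4·4 = 22 | 1·1+3·7 = 22
Z: 2·1+4·4 = 18 | 1·0+3·6 = 18
Y: 2·7+4·0 = 14 | 1·5+3·3 = 14
gcd(2,4,1,3) = 1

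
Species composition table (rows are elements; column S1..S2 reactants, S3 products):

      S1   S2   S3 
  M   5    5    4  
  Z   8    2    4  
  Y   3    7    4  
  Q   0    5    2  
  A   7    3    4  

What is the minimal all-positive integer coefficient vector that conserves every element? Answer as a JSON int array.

M: 2·5+2·5 = 20 | 5·4 = 20
Z: 2·8+2·2 = 20 | 5·4 = 20
Y: 2·3+2·7 = 20 | 5·4 = 20
Q: 2·0+2·5 = 10 | 5·2 = 10
A: 2·7+2·3 = 20 | 5·4 = 20
gcd(2,2,5) = 1

Coefficients: [2, 2, 5]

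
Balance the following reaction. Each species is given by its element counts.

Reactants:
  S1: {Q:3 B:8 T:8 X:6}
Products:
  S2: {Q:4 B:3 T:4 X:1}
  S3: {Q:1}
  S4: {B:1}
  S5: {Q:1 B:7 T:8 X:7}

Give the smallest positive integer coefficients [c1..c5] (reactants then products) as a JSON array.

Q: 5·3 = 15 | 2·4+3·1+6·0+4·1 = 15
B: 5·8 = 40 | 2·3+3·0+6·1+4·7 = 40
T: 5·8 = 40 | 2·4+3·0+6·0+4·8 = 40
X: 5·6 = 30 | 2·1+3·0+6·0+4·7 = 30
gcd(5,2,3,6,4) = 1

Coefficients: [5, 2, 3, 6, 4]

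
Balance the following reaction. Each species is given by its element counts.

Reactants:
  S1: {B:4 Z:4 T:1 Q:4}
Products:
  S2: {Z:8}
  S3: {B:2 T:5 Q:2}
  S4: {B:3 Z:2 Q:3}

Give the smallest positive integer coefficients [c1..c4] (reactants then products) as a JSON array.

B: 5·4 = 20 | 1·0+1·2+6·3 = 20
Z: 5·4 = 20 | 1·8+1·0+6·2 = 20
T: 5·1 = 5 | 1·0+1·5+6·0 = 5
Q: 5·4 = 20 | 1·0+1·2+6·3 = 20
gcd(5,1,1,6) = 1

Coefficients: [5, 1, 1, 6]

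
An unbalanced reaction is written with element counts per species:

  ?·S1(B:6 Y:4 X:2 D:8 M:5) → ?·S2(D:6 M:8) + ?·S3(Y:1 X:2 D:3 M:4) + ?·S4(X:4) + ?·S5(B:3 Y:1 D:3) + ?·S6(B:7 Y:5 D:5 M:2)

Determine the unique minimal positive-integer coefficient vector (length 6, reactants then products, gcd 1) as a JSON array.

B: 6·6 = 36 | 1·0+4·0+1·0+5·3+3·7 = 36
Y: 6·4 = 24 | 1·0+4·1+1·0+5·1+3·5 = 24
X: 6·2 = 12 | 1·0+4·2+1·4+5·0+3·0 = 12
D: 6·8 = 48 | 1·6+4·3+1·0+5·3+3·5 = 48
M: 6·5 = 30 | 1·8+4·4+1·0+5·0+3·2 = 30
gcd(6,1,4,1,5,3) = 1

Coefficients: [6, 1, 4, 1, 5, 3]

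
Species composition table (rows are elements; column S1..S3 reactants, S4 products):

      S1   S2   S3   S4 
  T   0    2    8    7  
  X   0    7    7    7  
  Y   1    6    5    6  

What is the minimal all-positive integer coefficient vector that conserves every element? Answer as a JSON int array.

Coefficients: [5, 1, 5, 6]

T: 5·0+1·2+5·8 = 42 | 6·7 = 42
X: 5·0+1·7+5·7 = 42 | 6·7 = 42
Y: 5·1+1·6+5·5 = 36 | 6·6 = 36
gcd(5,1,5,6) = 1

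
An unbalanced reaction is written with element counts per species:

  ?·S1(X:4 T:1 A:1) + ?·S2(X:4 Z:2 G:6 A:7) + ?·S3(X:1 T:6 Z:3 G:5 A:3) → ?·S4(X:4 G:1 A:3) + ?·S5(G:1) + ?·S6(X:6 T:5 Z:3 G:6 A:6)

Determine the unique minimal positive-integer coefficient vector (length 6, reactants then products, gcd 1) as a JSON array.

Coefficients: [6, 3, 4, 1, 1, 6]

X: 6·4+3·4+4·1 = 40 | 1·4+1·0+6·6 = 40
T: 6·1+3·0+4·6 = 30 | 1·0+1·0+6·5 = 30
Z: 6·0+3·2+4·3 = 18 | 1·0+1·0+6·3 = 18
G: 6·0+3·6+4·5 = 38 | 1·1+1·1+6·6 = 38
A: 6·1+3·7+4·3 = 39 | 1·3+1·0+6·6 = 39
gcd(6,3,4,1,1,6) = 1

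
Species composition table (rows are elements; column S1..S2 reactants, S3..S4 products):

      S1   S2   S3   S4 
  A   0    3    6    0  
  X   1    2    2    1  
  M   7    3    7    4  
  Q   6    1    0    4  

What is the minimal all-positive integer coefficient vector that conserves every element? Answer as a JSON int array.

Coefficients: [3, 2, 1, 5]

A: 3·0+2·3 = 6 | 1·6+5·0 = 6
X: 3·1+2·2 = 7 | 1·2+5·1 = 7
M: 3·7+2·3 = 27 | 1·7+5·4 = 27
Q: 3·6+2·1 = 20 | 1·0+5·4 = 20
gcd(3,2,1,5) = 1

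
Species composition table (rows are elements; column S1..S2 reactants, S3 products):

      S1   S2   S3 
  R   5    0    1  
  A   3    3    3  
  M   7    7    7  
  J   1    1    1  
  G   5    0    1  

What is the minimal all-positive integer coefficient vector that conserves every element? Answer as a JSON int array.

Coefficients: [1, 4, 5]

R: 1·5+4·0 = 5 | 5·1 = 5
A: 1·3+4·3 = 15 | 5·3 = 15
M: 1·7+4·7 = 35 | 5·7 = 35
J: 1·1+4·1 = 5 | 5·1 = 5
G: 1·5+4·0 = 5 | 5·1 = 5
gcd(1,4,5) = 1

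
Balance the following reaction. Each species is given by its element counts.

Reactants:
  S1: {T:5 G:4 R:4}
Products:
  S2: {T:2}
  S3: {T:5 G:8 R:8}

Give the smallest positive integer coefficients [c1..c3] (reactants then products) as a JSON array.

Coefficients: [4, 5, 2]

T: 4·5 = 20 | 5·2+2·5 = 20
G: 4·4 = 16 | 5·0+2·8 = 16
R: 4·4 = 16 | 5·0+2·8 = 16
gcd(4,5,2) = 1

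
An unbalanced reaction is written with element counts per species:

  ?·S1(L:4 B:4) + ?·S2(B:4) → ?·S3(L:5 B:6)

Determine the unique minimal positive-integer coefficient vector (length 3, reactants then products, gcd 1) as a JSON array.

Coefficients: [5, 1, 4]

L: 5·4+1·0 = 20 | 4·5 = 20
B: 5·4+1·4 = 24 | 4·6 = 24
gcd(5,1,4) = 1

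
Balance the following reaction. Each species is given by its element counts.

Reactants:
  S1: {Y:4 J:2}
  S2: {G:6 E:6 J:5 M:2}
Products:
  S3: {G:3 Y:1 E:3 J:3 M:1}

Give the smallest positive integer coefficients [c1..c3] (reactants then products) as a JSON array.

G: 1·0+2·6 = 12 | 4·3 = 12
Y: 1·4+2·0 = 4 | 4·1 = 4
E: 1·0+2·6 = 12 | 4·3 = 12
J: 1·2+2·5 = 12 | 4·3 = 12
M: 1·0+2·2 = 4 | 4·1 = 4
gcd(1,2,4) = 1

Coefficients: [1, 2, 4]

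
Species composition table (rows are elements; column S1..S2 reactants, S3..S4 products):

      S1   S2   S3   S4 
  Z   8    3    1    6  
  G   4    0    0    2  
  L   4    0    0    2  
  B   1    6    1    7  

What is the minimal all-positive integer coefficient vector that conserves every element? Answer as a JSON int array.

Coefficients: [1, 3, 5, 2]

Z: 1·8+3·3 = 17 | 5·1+2·6 = 17
G: 1·4+3·0 = 4 | 5·0+2·2 = 4
L: 1·4+3·0 = 4 | 5·0+2·2 = 4
B: 1·1+3·6 = 19 | 5·1+2·7 = 19
gcd(1,3,5,2) = 1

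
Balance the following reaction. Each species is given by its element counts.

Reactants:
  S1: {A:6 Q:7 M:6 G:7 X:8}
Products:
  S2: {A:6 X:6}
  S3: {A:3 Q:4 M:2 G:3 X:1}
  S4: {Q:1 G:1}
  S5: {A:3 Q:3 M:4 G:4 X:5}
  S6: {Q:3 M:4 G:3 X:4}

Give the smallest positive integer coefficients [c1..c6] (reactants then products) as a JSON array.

A: 6·6 = 36 | 2·6+4·3+5·0+4·3+3·0 = 36
Q: 6·7 = 42 | 2·0+4·4+5·1+4·3+3·3 = 42
M: 6·6 = 36 | 2·0+4·2+5·0+4·4+3·4 = 36
G: 6·7 = 42 | 2·0+4·3+5·1+4·4+3·3 = 42
X: 6·8 = 48 | 2·6+4·1+5·0+4·5+3·4 = 48
gcd(6,2,4,5,4,3) = 1

Coefficients: [6, 2, 4, 5, 4, 3]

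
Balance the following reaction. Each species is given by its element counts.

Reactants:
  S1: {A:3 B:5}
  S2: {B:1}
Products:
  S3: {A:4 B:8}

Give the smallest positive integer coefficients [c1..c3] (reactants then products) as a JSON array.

A: 4·3+4·0 = 12 | 3·4 = 12
B: 4·5+4·1 = 24 | 3·8 = 24
gcd(4,4,3) = 1

Coefficients: [4, 4, 3]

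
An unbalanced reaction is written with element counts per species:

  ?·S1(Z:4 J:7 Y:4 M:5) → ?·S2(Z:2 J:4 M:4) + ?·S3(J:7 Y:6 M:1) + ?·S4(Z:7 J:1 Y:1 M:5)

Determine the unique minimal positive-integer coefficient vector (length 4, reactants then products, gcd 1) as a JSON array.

Z: 5·4 = 20 | 3·2+3·0+2·7 = 20
J: 5·7 = 35 | 3·4+3·7+2·1 = 35
Y: 5·4 = 20 | 3·0+3·6+2·1 = 20
M: 5·5 = 25 | 3·4+3·1+2·5 = 25
gcd(5,3,3,2) = 1

Coefficients: [5, 3, 3, 2]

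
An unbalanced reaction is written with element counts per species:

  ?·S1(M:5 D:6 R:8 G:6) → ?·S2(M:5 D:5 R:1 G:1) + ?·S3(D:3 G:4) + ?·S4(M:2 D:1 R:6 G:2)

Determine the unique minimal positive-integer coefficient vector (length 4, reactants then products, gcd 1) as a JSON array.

Coefficients: [4, 2, 3, 5]

M: 4·5 = 20 | 2·5+3·0+5·2 = 20
D: 4·6 = 24 | 2·5+3·3+5·1 = 24
R: 4·8 = 32 | 2·1+3·0+5·6 = 32
G: 4·6 = 24 | 2·1+3·4+5·2 = 24
gcd(4,2,3,5) = 1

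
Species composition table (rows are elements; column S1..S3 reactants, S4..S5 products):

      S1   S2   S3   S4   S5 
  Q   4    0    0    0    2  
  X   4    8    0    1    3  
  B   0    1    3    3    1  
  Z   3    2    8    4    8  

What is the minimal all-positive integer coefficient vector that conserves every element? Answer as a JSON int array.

Q: 2·4+1·0+5·0 = 8 | 4·0+4·2 = 8
X: 2·4+1·8+5·0 = 16 | 4·1+4·3 = 16
B: 2·0+1·1+5·3 = 16 | 4·3+4·1 = 16
Z: 2·3+1·2+5·8 = 48 | 4·4+4·8 = 48
gcd(2,1,5,4,4) = 1

Coefficients: [2, 1, 5, 4, 4]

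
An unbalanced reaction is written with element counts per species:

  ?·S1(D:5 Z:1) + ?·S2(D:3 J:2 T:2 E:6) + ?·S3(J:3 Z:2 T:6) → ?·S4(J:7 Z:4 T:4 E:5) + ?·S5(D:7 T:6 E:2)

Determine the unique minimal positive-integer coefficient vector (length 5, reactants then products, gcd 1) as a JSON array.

Coefficients: [4, 5, 6, 4, 5]

D: 4·5+5·3+6·0 = 35 | 4·0+5·7 = 35
J: 4·0+5·2+6·3 = 28 | 4·7+5·0 = 28
Z: 4·1+5·0+6·2 = 16 | 4·4+5·0 = 16
T: 4·0+5·2+6·6 = 46 | 4·4+5·6 = 46
E: 4·0+5·6+6·0 = 30 | 4·5+5·2 = 30
gcd(4,5,6,4,5) = 1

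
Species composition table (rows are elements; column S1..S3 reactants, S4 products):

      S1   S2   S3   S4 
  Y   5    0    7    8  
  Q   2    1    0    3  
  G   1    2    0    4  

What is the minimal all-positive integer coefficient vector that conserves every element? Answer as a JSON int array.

Y: 2·5+5·0+2·7 = 24 | 3·8 = 24
Q: 2·2+5·1+2·0 = 9 | 3·3 = 9
G: 2·1+5·2+2·0 = 12 | 3·4 = 12
gcd(2,5,2,3) = 1

Coefficients: [2, 5, 2, 3]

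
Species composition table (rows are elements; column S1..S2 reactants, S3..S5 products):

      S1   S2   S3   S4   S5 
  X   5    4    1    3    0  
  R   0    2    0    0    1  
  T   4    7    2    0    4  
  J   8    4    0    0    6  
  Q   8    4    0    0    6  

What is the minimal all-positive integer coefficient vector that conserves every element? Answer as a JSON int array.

Coefficients: [2, 2, 3, 5, 4]

X: 2·5+2·4 = 18 | 3·1+5·3+4·0 = 18
R: 2·0+2·2 = 4 | 3·0+5·0+4·1 = 4
T: 2·4+2·7 = 22 | 3·2+5·0+4·4 = 22
J: 2·8+2·4 = 24 | 3·0+5·0+4·6 = 24
Q: 2·8+2·4 = 24 | 3·0+5·0+4·6 = 24
gcd(2,2,3,5,4) = 1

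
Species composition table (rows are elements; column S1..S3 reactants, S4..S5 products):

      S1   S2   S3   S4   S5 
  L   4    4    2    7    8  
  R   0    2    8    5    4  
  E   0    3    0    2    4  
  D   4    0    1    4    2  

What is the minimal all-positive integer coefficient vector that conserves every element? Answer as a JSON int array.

Coefficients: [4, 4, 2, 4, 1]

L: 4·4+4·4+2·2 = 36 | 4·7+1·8 = 36
R: 4·0+4·2+2·8 = 24 | 4·5+1·4 = 24
E: 4·0+4·3+2·0 = 12 | 4·2+1·4 = 12
D: 4·4+4·0+2·1 = 18 | 4·4+1·2 = 18
gcd(4,4,2,4,1) = 1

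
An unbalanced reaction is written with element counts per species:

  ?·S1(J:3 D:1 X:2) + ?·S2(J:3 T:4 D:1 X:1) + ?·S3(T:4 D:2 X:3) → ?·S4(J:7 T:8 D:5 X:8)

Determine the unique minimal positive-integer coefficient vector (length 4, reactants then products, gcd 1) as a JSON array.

J: 5·3+2·3+4·0 = 21 | 3·7 = 21
T: 5·0+2·4+4·4 = 24 | 3·8 = 24
D: 5·1+2·1+4·2 = 15 | 3·5 = 15
X: 5·2+2·1+4·3 = 24 | 3·8 = 24
gcd(5,2,4,3) = 1

Coefficients: [5, 2, 4, 3]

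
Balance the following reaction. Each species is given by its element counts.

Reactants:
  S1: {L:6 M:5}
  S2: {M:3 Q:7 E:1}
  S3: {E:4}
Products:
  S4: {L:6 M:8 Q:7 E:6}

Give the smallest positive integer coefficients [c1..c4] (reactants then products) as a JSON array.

Coefficients: [4, 4, 5, 4]

L: 4·6+4·0+5·0 = 24 | 4·6 = 24
M: 4·5+4·3+5·0 = 32 | 4·8 = 32
Q: 4·0+4·7+5·0 = 28 | 4·7 = 28
E: 4·0+4·1+5·4 = 24 | 4·6 = 24
gcd(4,4,5,4) = 1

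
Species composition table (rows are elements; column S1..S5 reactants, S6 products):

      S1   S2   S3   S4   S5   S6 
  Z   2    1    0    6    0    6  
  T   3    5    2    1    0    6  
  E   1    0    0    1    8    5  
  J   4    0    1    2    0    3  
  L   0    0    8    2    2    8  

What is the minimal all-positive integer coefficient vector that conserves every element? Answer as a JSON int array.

Z: 1·2+4·1+4·0+5·6+3·0 = 36 | 6·6 = 36
T: 1·3+4·5+4·2+5·1+3·0 = 36 | 6·6 = 36
E: 1·1+4·0+4·0+5·1+3·8 = 30 | 6·5 = 30
J: 1·4+4·0+4·1+5·2+3·0 = 18 | 6·3 = 18
L: 1·0+4·0+4·8+5·2+3·2 = 48 | 6·8 = 48
gcd(1,4,4,5,3,6) = 1

Coefficients: [1, 4, 4, 5, 3, 6]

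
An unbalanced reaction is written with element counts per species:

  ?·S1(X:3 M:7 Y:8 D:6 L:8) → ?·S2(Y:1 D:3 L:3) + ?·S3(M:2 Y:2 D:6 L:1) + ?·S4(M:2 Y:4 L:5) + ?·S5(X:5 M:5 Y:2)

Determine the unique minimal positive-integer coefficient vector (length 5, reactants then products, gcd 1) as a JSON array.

Coefficients: [5, 2, 4, 6, 3]

X: 5·3 = 15 | 2·0+4·0+6·0+3·5 = 15
M: 5·7 = 35 | 2·0+4·2+6·2+3·5 = 35
Y: 5·8 = 40 | 2·1+4·2+6·4+3·2 = 40
D: 5·6 = 30 | 2·3+4·6+6·0+3·0 = 30
L: 5·8 = 40 | 2·3+4·1+6·5+3·0 = 40
gcd(5,2,4,6,3) = 1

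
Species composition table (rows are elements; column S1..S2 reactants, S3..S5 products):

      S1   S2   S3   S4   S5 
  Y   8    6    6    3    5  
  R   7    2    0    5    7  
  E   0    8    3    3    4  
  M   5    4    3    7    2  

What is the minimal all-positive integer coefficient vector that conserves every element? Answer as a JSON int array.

Y: 4·8+5·6 = 62 | 6·6+2·3+4·5 = 62
R: 4·7+5·2 = 38 | 6·0+2·5+4·7 = 38
E: 4·0+5·8 = 40 | 6·3+2·3+4·4 = 40
M: 4·5+5·4 = 40 | 6·3+2·7+4·2 = 40
gcd(4,5,6,2,4) = 1

Coefficients: [4, 5, 6, 2, 4]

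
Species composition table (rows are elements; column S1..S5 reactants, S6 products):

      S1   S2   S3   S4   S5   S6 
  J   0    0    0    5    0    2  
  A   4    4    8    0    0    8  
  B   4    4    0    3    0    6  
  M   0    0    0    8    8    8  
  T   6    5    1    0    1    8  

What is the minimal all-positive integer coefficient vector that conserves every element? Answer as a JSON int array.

Coefficients: [5, 1, 2, 2, 3, 5]

J: 5·0+1·0+2·0+2·5+3·0 = 10 | 5·2 = 10
A: 5·4+1·4+2·8+2·0+3·0 = 40 | 5·8 = 40
B: 5·4+1·4+2·0+2·3+3·0 = 30 | 5·6 = 30
M: 5·0+1·0+2·0+2·8+3·8 = 40 | 5·8 = 40
T: 5·6+1·5+2·1+2·0+3·1 = 40 | 5·8 = 40
gcd(5,1,2,2,3,5) = 1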